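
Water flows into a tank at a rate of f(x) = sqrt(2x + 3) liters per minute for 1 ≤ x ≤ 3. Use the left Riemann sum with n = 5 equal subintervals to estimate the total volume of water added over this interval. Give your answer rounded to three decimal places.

5.119

Δx = (3 − 1)/5 = 0.4.
Left endpoints: 1, 1.4, 1.8, 2.2, 2.6.
f(1) ≈ 2.236, f(1.4) ≈ 2.408, f(1.8) ≈ 2.569, f(2.2) ≈ 2.720, f(2.6) ≈ 2.864.
Sum = Δx · [f(1) + f(1.4) + f(1.8) + f(2.2) + f(2.6)].
Sum ≈ 5.119.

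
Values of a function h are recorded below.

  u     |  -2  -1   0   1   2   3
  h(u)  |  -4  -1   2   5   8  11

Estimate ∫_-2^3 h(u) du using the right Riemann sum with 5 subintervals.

25

Δu = 1.
Sum = 1·[(-1) + 2 + 5 + 8 + 11] = 25.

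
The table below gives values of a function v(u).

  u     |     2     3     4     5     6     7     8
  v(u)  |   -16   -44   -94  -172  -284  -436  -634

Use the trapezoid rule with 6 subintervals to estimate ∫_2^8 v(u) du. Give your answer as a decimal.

Δu = 1.
T_6 = (1/2)·[(-16) + 2·(-44) + 2·(-94) + 2·(-172) + 2·(-284) + 2·(-436) + (-634)] = -1355.

-1355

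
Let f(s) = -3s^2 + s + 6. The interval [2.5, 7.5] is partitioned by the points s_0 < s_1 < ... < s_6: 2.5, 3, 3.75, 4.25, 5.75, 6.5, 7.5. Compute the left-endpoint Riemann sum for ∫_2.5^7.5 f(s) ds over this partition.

Subinterval widths: 0.5, 0.75, 0.5, 1.5, 0.75, 1.
Left endpoints: 2.5, 3, 3.75, 4.25, 5.75, 6.5.
f(2.5) = -10.25, f(3) = -18, f(3.75) = -32.4375, f(4.25) = -43.9375, f(5.75) = -87.4375, f(6.5) = -114.25.
Sum = Σ Δs_i · f(s_i).
Sum = -280.578125.

-280.578125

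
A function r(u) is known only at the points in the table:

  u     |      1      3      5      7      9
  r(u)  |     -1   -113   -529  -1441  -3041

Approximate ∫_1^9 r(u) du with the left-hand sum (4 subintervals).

Δu = 2.
Sum = 2·[(-1) + (-113) + (-529) + (-1441)] = -4168.

-4168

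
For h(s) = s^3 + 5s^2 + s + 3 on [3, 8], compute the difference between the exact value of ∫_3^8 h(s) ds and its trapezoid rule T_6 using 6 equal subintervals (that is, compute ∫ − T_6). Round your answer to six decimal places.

Exact integral: ∫_3^8 h(s) ds ≈ 1854.58333333.
T_6 ≈ 1867.02546296.
Error ≈ 1854.58333333 − 1867.02546296 ≈ -12.442130.

-12.442130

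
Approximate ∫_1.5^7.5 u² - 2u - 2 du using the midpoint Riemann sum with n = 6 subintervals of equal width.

73

Δu = (7.5 − 1.5)/6 = 1.
Midpoints: 2, 3, 4, 5, 6, 7.
f(2) = -2, f(3) = 1, f(4) = 6, f(5) = 13, f(6) = 22, f(7) = 33.
Sum = Δu · [f(2) + f(3) + f(4) + ...].
Sum = 73.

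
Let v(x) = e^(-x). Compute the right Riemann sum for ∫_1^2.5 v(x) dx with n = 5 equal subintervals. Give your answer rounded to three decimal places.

0.245

Δx = (2.5 − 1)/5 = 0.3.
Right endpoints: 1.3, 1.6, 1.9, 2.2, 2.5.
v(1.3) ≈ 0.273, v(1.6) ≈ 0.202, v(1.9) ≈ 0.150, v(2.2) ≈ 0.111, v(2.5) ≈ 0.082.
Sum = Δx · [v(1.3) + v(1.6) + v(1.9) + v(2.2) + v(2.5)].
Sum ≈ 0.245.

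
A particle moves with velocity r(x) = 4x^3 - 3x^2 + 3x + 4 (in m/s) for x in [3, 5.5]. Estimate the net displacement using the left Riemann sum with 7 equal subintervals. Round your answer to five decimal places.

649.60459

Δx = (5.5 − 3)/7 = 5/14.
Left endpoints: 3, 47/14, 26/7, 57/14, 31/7, 67/14, 36/7.
r(3) = 94, r(47/14) = 180563/1372, r(26/7) = 61302/343, r(57/14) = 324403/1372, r(31/7) = 104912/343, r(67/14) = 532443/1372, r(36/7) = 166072/343.
Sum = Δx · [r(3) + r(47/14) + r(26/7) + ...].
Sum ≈ 649.60459.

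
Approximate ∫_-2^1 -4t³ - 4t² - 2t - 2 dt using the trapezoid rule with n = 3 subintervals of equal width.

1

Δt = (1 − (-2))/3 = 1.
f(-2) = 18, f(-1) = 0, f(0) = -2, f(1) = -12.
T_3 = (Δt/2)·[f(t_0) + 2f(t_1) + 2f(t_2) + f(t_3)].
Sum = 1.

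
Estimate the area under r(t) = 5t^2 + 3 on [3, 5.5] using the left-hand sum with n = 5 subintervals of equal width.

213.75

Δt = (5.5 − 3)/5 = 0.5.
Left endpoints: 3, 3.5, 4, 4.5, 5.
r(3) = 48, r(3.5) = 64.25, r(4) = 83, r(4.5) = 104.25, r(5) = 128.
Sum = Δt · [r(3) + r(3.5) + r(4) + r(4.5) + r(5)].
Sum = 213.75.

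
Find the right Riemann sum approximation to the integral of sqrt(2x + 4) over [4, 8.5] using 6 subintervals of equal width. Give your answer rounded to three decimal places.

Δx = (8.5 − 4)/6 = 0.75.
Right endpoints: 4.75, 5.5, 6.25, 7, 7.75, 8.5.
f(4.75) ≈ 3.674, f(5.5) ≈ 3.873, f(6.25) ≈ 4.062, f(7) ≈ 4.243, f(7.75) ≈ 4.416, f(8.5) ≈ 4.583.
Sum = Δx · [f(4.75) + f(5.5) + f(6.25) + ...].
Sum ≈ 18.638.

18.638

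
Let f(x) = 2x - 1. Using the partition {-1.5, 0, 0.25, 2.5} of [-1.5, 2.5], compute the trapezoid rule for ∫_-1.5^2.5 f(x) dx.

Subinterval widths: 1.5, 0.25, 2.25.
f(-1.5) = -4, f(0) = -1, f(0.25) = -0.5, f(2.5) = 4.
On each subinterval the trapezoid contributes (Δx_i/2)·[f(x_{i-1}) + f(x_i)].
Sum = 0.

0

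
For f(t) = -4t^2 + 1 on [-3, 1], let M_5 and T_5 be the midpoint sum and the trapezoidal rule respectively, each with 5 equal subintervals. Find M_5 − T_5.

2.56

M_5 = -32.48.
T_5 = -35.04.
M_5 − T_5 = 2.56.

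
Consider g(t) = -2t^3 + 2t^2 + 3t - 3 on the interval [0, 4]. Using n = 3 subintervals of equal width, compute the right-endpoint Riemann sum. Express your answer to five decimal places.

-141.18519

Δt = (4 − 0)/3 = 4/3.
Right endpoints: 4/3, 8/3, 4.
g(4/3) = -5/27, g(8/3) = -505/27, g(4) = -87.
Sum = Δt · [g(4/3) + g(8/3) + g(4)].
Sum ≈ -141.18519.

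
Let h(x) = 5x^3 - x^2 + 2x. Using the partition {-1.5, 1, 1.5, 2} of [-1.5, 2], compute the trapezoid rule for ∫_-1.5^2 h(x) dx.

Subinterval widths: 2.5, 0.5, 0.5.
h(-1.5) = -22.125, h(1) = 6, h(1.5) = 17.625, h(2) = 40.
On each subinterval the trapezoid contributes (Δx_i/2)·[h(x_{i-1}) + h(x_i)].
Sum = 0.15625.

0.15625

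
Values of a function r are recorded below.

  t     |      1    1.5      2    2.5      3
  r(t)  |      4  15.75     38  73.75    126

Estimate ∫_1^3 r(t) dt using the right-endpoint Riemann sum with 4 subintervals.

126.75

Δt = 0.5.
Sum = 0.5·[15.75 + 38 + 73.75 + 126] = 126.75.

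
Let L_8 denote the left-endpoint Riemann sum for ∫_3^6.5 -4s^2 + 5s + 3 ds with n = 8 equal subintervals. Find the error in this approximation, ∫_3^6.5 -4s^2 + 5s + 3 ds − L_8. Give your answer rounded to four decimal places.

-24.8190

Exact integral: ∫_3^6.5 f(s) ds ≈ -236.541667.
L_8 = -211.72265625.
Error ≈ -236.541667 − (-211.72265625) ≈ -24.8190.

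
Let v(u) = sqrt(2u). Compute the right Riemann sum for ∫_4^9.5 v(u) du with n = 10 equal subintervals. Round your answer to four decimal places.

Δu = (9.5 − 4)/10 = 0.55.
Right endpoints: 4.55, 5.1, 5.65, 6.2, 6.75, 7.3, 7.85, 8.4, 8.95, 9.5.
v(4.55) ≈ 3.0166, v(5.1) ≈ 3.1937, v(5.65) ≈ 3.3615, v(6.2) ≈ 3.5214, v(6.75) ≈ 3.6742, v(7.3) ≈ 3.8210, v(7.85) ≈ 3.9623, v(8.4) ≈ 4.0988, v(8.95) ≈ 4.2308, v(9.5) ≈ 4.3589.
Sum = Δu · [v(4.55) + v(5.1) + v(5.65) + ...].
Sum ≈ 20.4816.

20.4816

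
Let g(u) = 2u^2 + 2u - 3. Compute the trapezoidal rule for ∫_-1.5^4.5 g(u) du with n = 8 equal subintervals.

64.125

Δu = (4.5 − (-1.5))/8 = 0.75.
g(-1.5) = -1.5, g(-0.75) = -3.375, g(0) = -3, g(0.75) = -0.375, g(1.5) = 4.5, g(2.25) = 11.625, g(3) = 21, g(3.75) = 32.625, g(4.5) = 46.5.
T_8 = (Δu/2)·[g(u_0) + 2g(u_1) + ... + 2g(u_{7}) + g(u_8)].
Sum = 64.125.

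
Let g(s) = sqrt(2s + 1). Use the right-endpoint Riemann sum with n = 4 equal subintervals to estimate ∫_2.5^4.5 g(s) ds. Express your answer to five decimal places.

5.81823

Δs = (4.5 − 2.5)/4 = 0.5.
Right endpoints: 3, 3.5, 4, 4.5.
g(3) ≈ 2.64575, g(3.5) ≈ 2.82843, g(4) ≈ 3.00000, g(4.5) ≈ 3.16228.
Sum = Δs · [g(3) + g(3.5) + g(4) + g(4.5)].
Sum ≈ 5.81823.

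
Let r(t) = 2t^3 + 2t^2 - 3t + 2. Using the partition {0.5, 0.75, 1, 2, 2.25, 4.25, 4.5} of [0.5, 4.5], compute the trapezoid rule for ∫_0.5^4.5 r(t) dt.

274.3125

Subinterval widths: 0.25, 0.25, 1, 0.25, 2, 0.25.
r(0.5) = 1.25, r(0.75) = 1.71875, r(1) = 3, r(2) = 20, r(2.25) = 28.15625, r(4.25) = 178.90625, r(4.5) = 211.25.
On each subinterval the trapezoid contributes (Δt_i/2)·[r(t_{i-1}) + r(t_i)].
Sum = 274.3125.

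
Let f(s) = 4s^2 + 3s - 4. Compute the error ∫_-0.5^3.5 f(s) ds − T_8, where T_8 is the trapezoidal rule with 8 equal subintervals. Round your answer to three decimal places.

Exact integral: ∫_-0.5^3.5 f(s) ds ≈ 59.33333.
T_8 = 60.
Error ≈ 59.33333 − 60 ≈ -0.667.

-0.667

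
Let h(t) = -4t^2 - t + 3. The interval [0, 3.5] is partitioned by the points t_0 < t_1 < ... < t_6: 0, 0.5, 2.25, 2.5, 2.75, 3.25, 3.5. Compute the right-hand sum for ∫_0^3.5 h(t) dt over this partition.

Subinterval widths: 0.5, 1.75, 0.25, 0.25, 0.5, 0.25.
Right endpoints: 0.5, 2.25, 2.5, 2.75, 3.25, 3.5.
h(0.5) = 1.5, h(2.25) = -19.5, h(2.5) = -24.5, h(2.75) = -30, h(3.25) = -42.5, h(3.5) = -49.5.
Sum = Σ Δt_i · h(t_i).
Sum = -80.625.

-80.625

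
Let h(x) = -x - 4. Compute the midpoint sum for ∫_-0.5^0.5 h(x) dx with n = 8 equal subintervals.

Δx = (0.5 − (-0.5))/8 = 0.125.
Midpoints: -0.4375, -0.3125, -0.1875, -0.0625, 0.0625, 0.1875, 0.3125, 0.4375.
h(-0.4375) = -3.5625, h(-0.3125) = -3.6875, h(-0.1875) = -3.8125, h(-0.0625) = -3.9375, h(0.0625) = -4.0625, h(0.1875) = -4.1875, h(0.3125) = -4.3125, h(0.4375) = -4.4375.
Sum = Δx · [h(-0.4375) + h(-0.3125) + h(-0.1875) + ...].
Sum = -4.

-4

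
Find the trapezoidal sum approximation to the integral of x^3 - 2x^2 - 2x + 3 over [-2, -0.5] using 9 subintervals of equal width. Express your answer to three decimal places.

Δx = (-0.5 − (-2))/9 = 1/6.
f(-2) = -9, f(-11/6) = -1343/216, f(-5/3) = -104/27, f(-1.5) = -1.875, f(-4/3) = -7/27, f(-7/6) = 221/216, f(-1) = 2, f(-5/6) = 583/216, f(-2/3) = 85/27, f(-0.5) = 3.375.
T_9 = (Δx/2)·[f(x_0) + 2f(x_1) + ... + 2f(x_{8}) + f(x_9)].
Sum ≈ -1.024.

-1.024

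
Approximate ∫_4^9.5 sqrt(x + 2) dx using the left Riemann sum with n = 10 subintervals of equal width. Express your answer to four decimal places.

Δx = (9.5 − 4)/10 = 0.55.
Left endpoints: 4, 4.55, 5.1, 5.65, 6.2, 6.75, 7.3, 7.85, 8.4, 8.95.
f(4) ≈ 2.4495, f(4.55) ≈ 2.5593, f(5.1) ≈ 2.6646, f(5.65) ≈ 2.7659, f(6.2) ≈ 2.8636, f(6.75) ≈ 2.9580, f(7.3) ≈ 3.0496, f(7.85) ≈ 3.1385, f(8.4) ≈ 3.2249, f(8.95) ≈ 3.3091.
Sum = Δx · [f(4) + f(4.55) + f(5.1) + ...].
Sum ≈ 15.9406.

15.9406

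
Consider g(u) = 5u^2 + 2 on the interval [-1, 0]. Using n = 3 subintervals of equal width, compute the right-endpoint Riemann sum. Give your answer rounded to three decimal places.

Δu = (0 − (-1))/3 = 1/3.
Right endpoints: -2/3, -1/3, 0.
g(-2/3) = 38/9, g(-1/3) = 23/9, g(0) = 2.
Sum = Δu · [g(-2/3) + g(-1/3) + g(0)].
Sum ≈ 2.926.

2.926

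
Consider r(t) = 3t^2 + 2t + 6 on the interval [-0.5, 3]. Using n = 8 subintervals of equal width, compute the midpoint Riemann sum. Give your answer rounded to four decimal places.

56.7075

Δt = (3 − (-0.5))/8 = 0.4375.
Midpoints: -0.28125, 0.15625, 0.59375, 1.03125, 1.46875, 1.90625, 2.34375, 2.78125.
r(-0.28125) = 5811/1024, r(0.15625) = 6539/1024, r(0.59375) = 8443/1024, r(1.03125) = 11523/1024, r(1.46875) = 15779/1024, r(1.90625) = 21211/1024, r(2.34375) = 27819/1024, r(2.78125) = 35603/1024.
Sum = Δt · [r(-0.28125) + r(0.15625) + r(0.59375) + ...].
Sum ≈ 56.7075.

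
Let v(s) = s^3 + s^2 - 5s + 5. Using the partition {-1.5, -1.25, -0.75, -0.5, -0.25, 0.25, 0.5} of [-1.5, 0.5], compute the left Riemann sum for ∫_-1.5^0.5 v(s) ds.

16.5078125

Subinterval widths: 0.25, 0.5, 0.25, 0.25, 0.5, 0.25.
Left endpoints: -1.5, -1.25, -0.75, -0.5, -0.25, 0.25.
v(-1.5) = 11.375, v(-1.25) = 10.859375, v(-0.75) = 8.890625, v(-0.5) = 7.625, v(-0.25) = 6.296875, v(0.25) = 3.828125.
Sum = Σ Δs_i · v(s_i).
Sum = 16.5078125.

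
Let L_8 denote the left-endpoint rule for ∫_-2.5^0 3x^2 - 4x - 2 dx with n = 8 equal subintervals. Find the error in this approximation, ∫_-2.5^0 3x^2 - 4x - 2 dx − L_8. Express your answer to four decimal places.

-4.6143

Exact integral: ∫_-2.5^0 f(x) dx = 23.125.
L_8 ≈ 27.739258.
Error ≈ 23.125 − 27.739258 ≈ -4.6143.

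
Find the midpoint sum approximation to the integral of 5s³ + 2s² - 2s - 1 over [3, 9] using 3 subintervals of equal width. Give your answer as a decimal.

Δs = (9 − 3)/3 = 2.
Midpoints: 4, 6, 8.
f(4) = 343, f(6) = 1139, f(8) = 2671.
Sum = Δs · [f(4) + f(6) + f(8)].
Sum = 8306.

8306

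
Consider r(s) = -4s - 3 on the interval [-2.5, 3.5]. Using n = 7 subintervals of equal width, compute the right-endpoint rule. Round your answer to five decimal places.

Δs = (3.5 − (-2.5))/7 = 6/7.
Right endpoints: -23/14, -11/14, 1/14, 13/14, 25/14, 37/14, 3.5.
r(-23/14) = 25/7, r(-11/14) = 1/7, r(1/14) = -23/7, r(13/14) = -47/7, r(25/14) = -71/7, r(37/14) = -95/7, r(3.5) = -17.
Sum = Δs · [r(-23/14) + r(-11/14) + r(1/14) + ...].
Sum ≈ -40.28571.

-40.28571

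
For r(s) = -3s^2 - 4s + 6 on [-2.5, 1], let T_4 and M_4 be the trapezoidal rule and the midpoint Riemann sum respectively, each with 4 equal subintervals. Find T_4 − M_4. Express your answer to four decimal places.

T_4 = 13.53515625.
M_4 ≈ 15.544922.
T_4 − M_4 ≈ -2.0098.

-2.0098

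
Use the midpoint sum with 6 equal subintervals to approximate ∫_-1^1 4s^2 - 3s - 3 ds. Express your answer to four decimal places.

Δs = (1 − (-1))/6 = 1/3.
Midpoints: -5/6, -0.5, -1/6, 1/6, 0.5, 5/6.
f(-5/6) = 41/18, f(-0.5) = -0.5, f(-1/6) = -43/18, f(1/6) = -61/18, f(0.5) = -3.5, f(5/6) = -49/18.
Sum = Δs · [f(-5/6) + f(-0.5) + f(-1/6) + ...].
Sum ≈ -3.4074.

-3.4074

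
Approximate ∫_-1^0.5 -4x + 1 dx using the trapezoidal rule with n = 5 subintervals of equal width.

3

Δx = (0.5 − (-1))/5 = 0.3.
f(-1) = 5, f(-0.7) = 3.8, f(-0.4) = 2.6, f(-0.1) = 1.4, f(0.2) = 0.2, f(0.5) = -1.
T_5 = (Δx/2)·[f(x_0) + 2f(x_1) + ... + 2f(x_{4}) + f(x_5)].
Sum = 3.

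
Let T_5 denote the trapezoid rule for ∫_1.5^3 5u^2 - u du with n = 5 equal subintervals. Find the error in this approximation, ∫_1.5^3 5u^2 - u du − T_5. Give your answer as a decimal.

-0.1125

Exact integral: ∫_1.5^3 f(u) du = 36.
T_5 = 36.1125.
Error = 36 − 36.1125 = -0.1125.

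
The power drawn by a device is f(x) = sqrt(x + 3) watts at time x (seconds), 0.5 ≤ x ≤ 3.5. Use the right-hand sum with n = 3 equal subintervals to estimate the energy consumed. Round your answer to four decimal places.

Δx = (3.5 − 0.5)/3 = 1.
Right endpoints: 1.5, 2.5, 3.5.
f(1.5) ≈ 2.1213, f(2.5) ≈ 2.3452, f(3.5) ≈ 2.5495.
Sum = Δx · [f(1.5) + f(2.5) + f(3.5)].
Sum ≈ 7.0160.

7.0160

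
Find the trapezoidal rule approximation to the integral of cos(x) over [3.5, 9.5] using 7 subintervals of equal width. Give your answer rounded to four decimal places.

Δx = (9.5 − 3.5)/7 = 6/7.
f(3.5) ≈ -0.9365, f(61/14) ≈ -0.3478, f(73/14) ≈ 0.4811, f(85/14) ≈ 0.9777, f(97/14) ≈ 0.7989, f(109/14) ≈ 0.0682, f(121/14) ≈ -0.7096, f(9.5) ≈ -0.9972.
T_7 = (Δx/2)·[f(x_0) + 2f(x_1) + ... + 2f(x_{6}) + f(x_7)].
Sum ≈ 0.2585.

0.2585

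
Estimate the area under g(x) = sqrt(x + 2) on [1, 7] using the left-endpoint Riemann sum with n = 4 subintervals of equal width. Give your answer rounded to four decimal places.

13.5622

Δx = (7 − 1)/4 = 1.5.
Left endpoints: 1, 2.5, 4, 5.5.
g(1) ≈ 1.7321, g(2.5) ≈ 2.1213, g(4) ≈ 2.4495, g(5.5) ≈ 2.7386.
Sum = Δx · [g(1) + g(2.5) + g(4) + g(5.5)].
Sum ≈ 13.5622.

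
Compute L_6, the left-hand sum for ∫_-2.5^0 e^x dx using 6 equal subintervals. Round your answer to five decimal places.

Δx = (0 − (-2.5))/6 = 5/12.
Left endpoints: -2.5, -25/12, -5/3, -1.25, -5/6, -5/12.
f(-2.5) ≈ 0.08208, f(-25/12) ≈ 0.12451, f(-5/3) ≈ 0.18888, f(-1.25) ≈ 0.28650, f(-5/6) ≈ 0.43460, f(-5/12) ≈ 0.65924.
Sum = Δx · [f(-2.5) + f(-25/12) + f(-5/3) + ...].
Sum ≈ 0.73992.

0.73992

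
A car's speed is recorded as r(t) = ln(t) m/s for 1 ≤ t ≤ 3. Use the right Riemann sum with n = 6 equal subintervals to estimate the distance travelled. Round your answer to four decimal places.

Δt = (3 − 1)/6 = 1/3.
Right endpoints: 4/3, 5/3, 2, 7/3, 8/3, 3.
r(4/3) ≈ 0.2877, r(5/3) ≈ 0.5108, r(2) ≈ 0.6931, r(7/3) ≈ 0.8473, r(8/3) ≈ 0.9808, r(3) ≈ 1.0986.
Sum = Δt · [r(4/3) + r(5/3) + r(2) + ...].
Sum ≈ 1.4728.

1.4728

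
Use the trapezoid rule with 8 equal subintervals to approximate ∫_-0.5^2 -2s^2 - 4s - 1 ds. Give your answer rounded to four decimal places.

Δs = (2 − (-0.5))/8 = 0.3125.
f(-0.5) = 0.5, f(-0.1875) = -0.3203125, f(0.125) = -1.53125, f(0.4375) = -3.1328125, f(0.75) = -5.125, f(1.0625) = -7.5078125, f(1.375) = -10.28125, f(1.6875) = -13.4453125, f(2) = -17.
T_8 = (Δs/2)·[f(s_0) + 2f(s_1) + ... + 2f(s_{7}) + f(s_8)].
Sum ≈ -15.4980.

-15.4980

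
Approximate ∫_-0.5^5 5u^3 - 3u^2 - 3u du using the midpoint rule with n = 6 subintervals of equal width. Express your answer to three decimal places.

Δu = (5 − (-0.5))/6 = 11/12.
Midpoints: -1/24, 0.875, 43/24, 65/24, 3.625, 109/24.
f(-1/24) = 1651/13824, f(0.875) = -805/512, f(43/24) = 190103/13824, f(65/24) = 956605/13824, f(3.625) = 96193/512, f(109/24) = 5431361/13824.
Sum = Δu · [f(-1/24) + f(0.875) + f(43/24) + ...].
Sum ≈ 607.079.

607.079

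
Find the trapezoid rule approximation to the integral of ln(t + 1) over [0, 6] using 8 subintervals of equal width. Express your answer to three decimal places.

7.582

Δt = (6 − 0)/8 = 0.75.
f(0) ≈ 0.000, f(0.75) ≈ 0.560, f(1.5) ≈ 0.916, f(2.25) ≈ 1.179, f(3) ≈ 1.386, f(3.75) ≈ 1.558, f(4.5) ≈ 1.705, f(5.25) ≈ 1.833, f(6) ≈ 1.946.
T_8 = (Δt/2)·[f(t_0) + 2f(t_1) + ... + 2f(t_{7}) + f(t_8)].
Sum ≈ 7.582.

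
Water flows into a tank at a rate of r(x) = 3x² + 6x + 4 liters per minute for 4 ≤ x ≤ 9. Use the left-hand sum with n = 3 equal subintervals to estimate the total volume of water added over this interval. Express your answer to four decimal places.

Δx = (9 − 4)/3 = 5/3.
Left endpoints: 4, 17/3, 22/3.
r(4) = 76, r(17/3) = 403/3, r(22/3) = 628/3.
Sum = Δx · [r(4) + r(17/3) + r(22/3)].
Sum ≈ 699.4444.

699.4444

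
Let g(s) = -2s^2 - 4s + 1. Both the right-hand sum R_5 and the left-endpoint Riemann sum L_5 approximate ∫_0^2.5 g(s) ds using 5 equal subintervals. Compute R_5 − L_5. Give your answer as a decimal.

R_5 = -26.25.
L_5 = -15.
R_5 − L_5 = -11.25.

-11.25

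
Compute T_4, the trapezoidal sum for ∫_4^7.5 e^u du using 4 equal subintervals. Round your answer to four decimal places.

1863.9156

Δu = (7.5 − 4)/4 = 0.875.
f(4) ≈ 54.5982, f(4.875) ≈ 130.9742, f(5.75) ≈ 314.1907, f(6.625) ≈ 753.7042, f(7.5) ≈ 1808.0424.
T_4 = (Δu/2)·[f(u_0) + 2f(u_1) + 2f(u_2) + 2f(u_3) + f(u_4)].
Sum ≈ 1863.9156.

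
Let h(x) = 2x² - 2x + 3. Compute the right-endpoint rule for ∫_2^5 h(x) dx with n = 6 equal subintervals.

Δx = (5 − 2)/6 = 0.5.
Right endpoints: 2.5, 3, 3.5, 4, 4.5, 5.
h(2.5) = 10.5, h(3) = 15, h(3.5) = 20.5, h(4) = 27, h(4.5) = 34.5, h(5) = 43.
Sum = Δx · [h(2.5) + h(3) + h(3.5) + ...].
Sum = 75.25.

75.25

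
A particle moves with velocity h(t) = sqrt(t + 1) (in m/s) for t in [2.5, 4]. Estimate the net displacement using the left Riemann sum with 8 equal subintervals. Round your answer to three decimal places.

Δt = (4 − 2.5)/8 = 0.1875.
Left endpoints: 2.5, 2.6875, 2.875, 3.0625, 3.25, 3.4375, 3.625, 3.8125.
h(2.5) ≈ 1.871, h(2.6875) ≈ 1.920, h(2.875) ≈ 1.969, h(3.0625) ≈ 2.016, h(3.25) ≈ 2.062, h(3.4375) ≈ 2.107, h(3.625) ≈ 2.151, h(3.8125) ≈ 2.194.
Sum = Δt · [h(2.5) + h(2.6875) + h(2.875) + ...].
Sum ≈ 3.054.

3.054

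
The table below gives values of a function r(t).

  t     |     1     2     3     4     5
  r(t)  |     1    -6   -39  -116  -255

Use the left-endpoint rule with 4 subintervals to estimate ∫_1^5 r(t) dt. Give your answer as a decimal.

Δt = 1.
Sum = 1·[1 + (-6) + (-39) + (-116)] = -160.

-160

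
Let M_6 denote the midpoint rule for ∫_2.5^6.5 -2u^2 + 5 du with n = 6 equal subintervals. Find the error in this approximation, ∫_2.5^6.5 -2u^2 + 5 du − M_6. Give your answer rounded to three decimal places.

-0.296

Exact integral: ∫_2.5^6.5 f(u) du ≈ -152.66667.
M_6 ≈ -152.37037.
Error ≈ -152.66667 − (-152.37037) ≈ -0.296.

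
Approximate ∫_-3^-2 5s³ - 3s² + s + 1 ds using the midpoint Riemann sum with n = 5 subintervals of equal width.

Δs = (-2 − (-3))/5 = 0.2.
Midpoints: -2.9, -2.7, -2.5, -2.3, -2.1.
f(-2.9) = -149.075, f(-2.7) = -121.985, f(-2.5) = -98.375, f(-2.3) = -78.005, f(-2.1) = -60.635.
Sum = Δs · [f(-2.9) + f(-2.7) + f(-2.5) + f(-2.3) + f(-2.1)].
Sum = -101.615.

-101.615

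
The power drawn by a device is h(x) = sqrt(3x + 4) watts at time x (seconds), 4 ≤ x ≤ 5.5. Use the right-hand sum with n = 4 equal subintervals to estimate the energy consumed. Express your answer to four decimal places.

Δx = (5.5 − 4)/4 = 0.375.
Right endpoints: 4.375, 4.75, 5.125, 5.5.
h(4.375) ≈ 4.1382, h(4.75) ≈ 4.2720, h(5.125) ≈ 4.4017, h(5.5) ≈ 4.5277.
Sum = Δx · [h(4.375) + h(4.75) + h(5.125) + h(5.5)].
Sum ≈ 6.5024.

6.5024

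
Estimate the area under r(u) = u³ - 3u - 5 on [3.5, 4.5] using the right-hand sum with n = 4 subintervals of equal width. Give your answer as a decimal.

Δu = (4.5 − 3.5)/4 = 0.25.
Right endpoints: 3.75, 4, 4.25, 4.5.
r(3.75) = 36.484375, r(4) = 47, r(4.25) = 59.015625, r(4.5) = 72.625.
Sum = Δu · [r(3.75) + r(4) + r(4.25) + r(4.5)].
Sum = 53.78125.

53.78125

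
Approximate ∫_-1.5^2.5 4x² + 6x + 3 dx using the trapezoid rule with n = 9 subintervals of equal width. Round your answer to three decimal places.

49.860

Δx = (2.5 − (-1.5))/9 = 4/9.
f(-1.5) = 3, f(-19/18) = 91/81, f(-11/18) = 67/81, f(-1/6) = 19/9, f(5/18) = 403/81, f(13/18) = 763/81, f(7/6) = 139/9, f(29/18) = 1867/81, f(37/18) = 2611/81, f(2.5) = 43.
T_9 = (Δx/2)·[f(x_0) + 2f(x_1) + ... + 2f(x_{8}) + f(x_9)].
Sum ≈ 49.860.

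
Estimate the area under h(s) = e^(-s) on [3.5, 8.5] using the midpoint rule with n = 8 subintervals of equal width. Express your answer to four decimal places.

0.0295

Δs = (8.5 − 3.5)/8 = 0.625.
Midpoints: 3.8125, 4.4375, 5.0625, 5.6875, 6.3125, 6.9375, 7.5625, 8.1875.
h(3.8125) ≈ 0.0221, h(4.4375) ≈ 0.0118, h(5.0625) ≈ 0.0063, h(5.6875) ≈ 0.0034, h(6.3125) ≈ 0.0018, h(6.9375) ≈ 0.0010, h(7.5625) ≈ 0.0005, h(8.1875) ≈ 0.0003.
Sum = Δs · [h(3.8125) + h(4.4375) + h(5.0625) + ...].
Sum ≈ 0.0295.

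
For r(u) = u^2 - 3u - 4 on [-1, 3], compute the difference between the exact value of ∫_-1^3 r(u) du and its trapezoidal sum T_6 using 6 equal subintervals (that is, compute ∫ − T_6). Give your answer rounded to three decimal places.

Exact integral: ∫_-1^3 r(u) du ≈ -18.66667.
T_6 ≈ -18.37037.
Error ≈ -18.66667 − (-18.37037) ≈ -0.296.

-0.296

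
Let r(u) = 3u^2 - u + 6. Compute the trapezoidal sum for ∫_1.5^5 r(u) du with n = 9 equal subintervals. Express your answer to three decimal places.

Δu = (5 − 1.5)/9 = 7/18.
r(1.5) = 11.25, r(17/9) = 400/27, r(41/18) = 2083/108, r(8/3) = 74/3, r(55/18) = 3343/108, r(31/9) = 1030/27, r(23/6) = 46.25, r(38/9) = 1492/27, r(83/18) = 7039/108, r(5) = 76.
T_9 = (Δu/2)·[r(u_0) + 2r(u_1) + ... + 2r(u_{8}) + r(u_9)].
Sum ≈ 131.515.

131.515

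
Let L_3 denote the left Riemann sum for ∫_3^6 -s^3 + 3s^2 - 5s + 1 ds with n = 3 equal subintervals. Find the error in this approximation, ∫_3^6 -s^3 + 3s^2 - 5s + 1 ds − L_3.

Exact integral: ∫_3^6 f(s) ds = -179.25.
L_3 = -123.
Error = -179.25 − (-123) = -56.25.

-56.25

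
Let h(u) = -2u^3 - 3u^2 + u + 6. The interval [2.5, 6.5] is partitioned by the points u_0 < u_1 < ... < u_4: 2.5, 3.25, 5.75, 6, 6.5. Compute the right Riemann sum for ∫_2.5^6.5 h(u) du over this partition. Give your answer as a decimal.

-1701.2109375

Subinterval widths: 0.75, 2.5, 0.25, 0.5.
Right endpoints: 3.25, 5.75, 6, 6.5.
h(3.25) = -91.09375, h(5.75) = -467.65625, h(6) = -528, h(6.5) = -663.5.
Sum = Σ Δu_i · h(u_i).
Sum = -1701.2109375.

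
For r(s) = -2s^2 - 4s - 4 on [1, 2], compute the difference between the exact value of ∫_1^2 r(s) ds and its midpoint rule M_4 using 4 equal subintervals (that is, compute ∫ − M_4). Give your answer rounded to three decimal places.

-0.010

Exact integral: ∫_1^2 r(s) ds ≈ -14.66667.
M_4 = -14.65625.
Error ≈ -14.66667 − (-14.65625) ≈ -0.010.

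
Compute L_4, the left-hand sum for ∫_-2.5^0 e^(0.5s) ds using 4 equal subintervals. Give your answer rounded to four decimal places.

Δs = (0 − (-2.5))/4 = 0.625.
Left endpoints: -2.5, -1.875, -1.25, -0.625.
f(-2.5) ≈ 0.2865, f(-1.875) ≈ 0.3916, f(-1.25) ≈ 0.5353, f(-0.625) ≈ 0.7316.
Sum = Δs · [f(-2.5) + f(-1.875) + f(-1.25) + f(-0.625)].
Sum ≈ 1.2156.

1.2156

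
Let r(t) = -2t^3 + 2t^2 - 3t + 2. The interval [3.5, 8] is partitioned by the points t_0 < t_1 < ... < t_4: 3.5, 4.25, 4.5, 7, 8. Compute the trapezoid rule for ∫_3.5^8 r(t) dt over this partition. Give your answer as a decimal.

Subinterval widths: 0.75, 0.25, 2.5, 1.
r(3.5) = -69.75, r(4.25) = -128.15625, r(4.5) = -153.25, r(7) = -607, r(8) = -918.
On each subinterval the trapezoid contributes (Δt_i/2)·[r(t_{i-1}) + r(t_i)].
Sum = -1822.203125.

-1822.203125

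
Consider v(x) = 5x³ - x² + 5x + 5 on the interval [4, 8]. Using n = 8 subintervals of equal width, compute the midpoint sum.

4783.25

Δx = (8 − 4)/8 = 0.5.
Midpoints: 4.25, 4.75, 5.25, 5.75, 6.25, 6.75, 7.25, 7.75.
v(4.25) = 392.015625, v(4.75) = 542.046875, v(5.25) = 727.203125, v(5.75) = 951.234375, v(6.25) = 1217.890625, v(6.75) = 1530.921875, v(7.25) = 1894.078125, v(7.75) = 2311.109375.
Sum = Δx · [v(4.25) + v(4.75) + v(5.25) + ...].
Sum = 4783.25.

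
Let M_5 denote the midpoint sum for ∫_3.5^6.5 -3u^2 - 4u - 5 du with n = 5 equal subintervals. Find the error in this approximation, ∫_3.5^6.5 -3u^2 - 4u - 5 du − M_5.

Exact integral: ∫_3.5^6.5 f(u) du = -306.75.
M_5 = -306.48.
Error = -306.75 − (-306.48) = -0.27.

-0.27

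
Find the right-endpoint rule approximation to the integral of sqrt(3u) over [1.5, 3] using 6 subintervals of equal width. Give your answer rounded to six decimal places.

3.987437

Δu = (3 − 1.5)/6 = 0.25.
Right endpoints: 1.75, 2, 2.25, 2.5, 2.75, 3.
f(1.75) ≈ 2.291288, f(2) ≈ 2.449490, f(2.25) ≈ 2.598076, f(2.5) ≈ 2.738613, f(2.75) ≈ 2.872281, f(3) ≈ 3.000000.
Sum = Δu · [f(1.75) + f(2) + f(2.25) + ...].
Sum ≈ 3.987437.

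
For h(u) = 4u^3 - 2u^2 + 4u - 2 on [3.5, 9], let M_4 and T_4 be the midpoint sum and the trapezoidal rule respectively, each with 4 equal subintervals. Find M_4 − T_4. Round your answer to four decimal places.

-189.7715

M_4 ≈ 6016.763672.
T_4 = 6206.53515625.
M_4 − T_4 ≈ -189.7715.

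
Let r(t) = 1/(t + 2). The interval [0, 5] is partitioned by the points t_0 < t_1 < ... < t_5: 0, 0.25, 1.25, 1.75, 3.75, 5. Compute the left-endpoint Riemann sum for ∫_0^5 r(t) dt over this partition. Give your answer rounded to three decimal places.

1.474

Subinterval widths: 0.25, 1, 0.5, 2, 1.25.
Left endpoints: 0, 0.25, 1.25, 1.75, 3.75.
r(0) = 0.5, r(0.25) = 4/9, r(1.25) = 4/13, r(1.75) = 4/15, r(3.75) = 4/23.
Sum = Σ Δt_i · r(t_i).
Sum ≈ 1.474.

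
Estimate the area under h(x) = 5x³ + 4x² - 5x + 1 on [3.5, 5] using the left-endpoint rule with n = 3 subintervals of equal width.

Δx = (5 − 3.5)/3 = 0.5.
Left endpoints: 3.5, 4, 4.5.
h(3.5) = 246.875, h(4) = 365, h(4.5) = 515.125.
Sum = Δx · [h(3.5) + h(4) + h(4.5)].
Sum = 563.5.

563.5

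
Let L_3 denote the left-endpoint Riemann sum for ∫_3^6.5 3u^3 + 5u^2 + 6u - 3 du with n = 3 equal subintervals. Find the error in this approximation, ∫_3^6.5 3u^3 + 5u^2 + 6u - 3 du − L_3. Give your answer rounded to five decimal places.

504.66030

Exact integral: ∫_3^6.5 f(u) du ≈ 1780.0052083.
L_3 ≈ 1275.3449074.
Error ≈ 1780.0052083 − 1275.3449074 ≈ 504.66030.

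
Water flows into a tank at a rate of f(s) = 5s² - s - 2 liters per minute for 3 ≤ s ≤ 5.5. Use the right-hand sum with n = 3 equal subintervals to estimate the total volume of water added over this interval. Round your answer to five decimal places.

261.34259

Δs = (5.5 − 3)/3 = 5/6.
Right endpoints: 23/6, 14/3, 5.5.
f(23/6) = 2435/36, f(14/3) = 920/9, f(5.5) = 143.75.
Sum = Δs · [f(23/6) + f(14/3) + f(5.5)].
Sum ≈ 261.34259.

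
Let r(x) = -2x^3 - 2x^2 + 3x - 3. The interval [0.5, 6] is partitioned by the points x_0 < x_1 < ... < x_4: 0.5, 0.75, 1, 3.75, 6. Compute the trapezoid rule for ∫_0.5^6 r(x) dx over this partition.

Subinterval widths: 0.25, 0.25, 2.75, 2.25.
r(0.5) = -2.25, r(0.75) = -2.71875, r(1) = -4, r(3.75) = -125.34375, r(6) = -489.
On each subinterval the trapezoid contributes (Δx_i/2)·[r(x_{i-1}) + r(x_i)].
Sum = -870.4453125.

-870.4453125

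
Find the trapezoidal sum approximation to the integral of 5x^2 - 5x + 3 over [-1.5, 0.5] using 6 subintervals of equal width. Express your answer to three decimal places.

17.019

Δx = (0.5 − (-1.5))/6 = 1/3.
f(-1.5) = 21.75, f(-7/6) = 563/36, f(-5/6) = 383/36, f(-0.5) = 6.75, f(-1/6) = 143/36, f(1/6) = 83/36, f(0.5) = 1.75.
T_6 = (Δx/2)·[f(x_0) + 2f(x_1) + ... + 2f(x_{5}) + f(x_6)].
Sum ≈ 17.019.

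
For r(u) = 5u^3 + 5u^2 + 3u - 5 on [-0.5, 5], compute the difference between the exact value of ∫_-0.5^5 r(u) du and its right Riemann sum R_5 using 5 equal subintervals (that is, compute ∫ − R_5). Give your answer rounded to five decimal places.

Exact integral: ∫_-0.5^5 r(u) du ≈ 999.3385417.
R_5 = 1463.55.
Error ≈ 999.3385417 − 1463.55 ≈ -464.21146.

-464.21146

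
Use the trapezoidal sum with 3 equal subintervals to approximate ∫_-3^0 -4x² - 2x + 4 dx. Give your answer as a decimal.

Δx = (0 − (-3))/3 = 1.
f(-3) = -26, f(-2) = -8, f(-1) = 2, f(0) = 4.
T_3 = (Δx/2)·[f(x_0) + 2f(x_1) + 2f(x_2) + f(x_3)].
Sum = -17.

-17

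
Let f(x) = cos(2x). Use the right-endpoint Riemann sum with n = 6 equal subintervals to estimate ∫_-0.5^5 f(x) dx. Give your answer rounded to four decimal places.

-0.5277

Δx = (5 − (-0.5))/6 = 11/12.
Right endpoints: 5/12, 4/3, 2.25, 19/6, 49/12, 5.
f(5/12) ≈ 0.6724, f(4/3) ≈ -0.8893, f(2.25) ≈ -0.2108, f(19/6) ≈ 0.9987, f(49/12) ≈ -0.3076, f(5) ≈ -0.8391.
Sum = Δx · [f(5/12) + f(4/3) + f(2.25) + ...].
Sum ≈ -0.5277.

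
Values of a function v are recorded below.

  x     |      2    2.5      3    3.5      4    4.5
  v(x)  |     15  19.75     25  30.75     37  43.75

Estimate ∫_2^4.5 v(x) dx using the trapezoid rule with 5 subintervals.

Δx = 0.5.
T_5 = (0.5/2)·[15 + 2·19.75 + 2·25 + 2·30.75 + 2·37 + 43.75] = 70.9375.

70.9375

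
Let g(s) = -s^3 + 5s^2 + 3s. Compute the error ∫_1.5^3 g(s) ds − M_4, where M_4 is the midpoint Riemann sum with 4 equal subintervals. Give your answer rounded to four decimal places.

-0.0308

Exact integral: ∫_1.5^3 g(s) ds = 30.515625.
M_4 ≈ 30.546387.
Error ≈ 30.515625 − 30.546387 ≈ -0.0308.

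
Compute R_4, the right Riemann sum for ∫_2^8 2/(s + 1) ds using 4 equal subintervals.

Δs = (8 − 2)/4 = 1.5.
Right endpoints: 3.5, 5, 6.5, 8.
f(3.5) = 4/9, f(5) = 1/3, f(6.5) = 4/15, f(8) = 2/9.
Sum = Δs · [f(3.5) + f(5) + f(6.5) + f(8)].
Sum = 1.9.

1.9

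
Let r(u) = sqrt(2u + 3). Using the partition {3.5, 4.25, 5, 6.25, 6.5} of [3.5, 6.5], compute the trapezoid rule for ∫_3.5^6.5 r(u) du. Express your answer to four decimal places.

Subinterval widths: 0.75, 0.75, 1.25, 0.25.
r(3.5) ≈ 3.1623, r(4.25) ≈ 3.3912, r(5) ≈ 3.6056, r(6.25) ≈ 3.9370, r(6.5) ≈ 4.0000.
On each subinterval the trapezoid contributes (Δu_i/2)·[r(u_{i-1}) + r(u_i)].
Sum ≈ 10.7875.

10.7875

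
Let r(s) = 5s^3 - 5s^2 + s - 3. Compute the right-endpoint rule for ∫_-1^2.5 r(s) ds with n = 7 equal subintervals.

28

Δs = (2.5 − (-1))/7 = 0.5.
Right endpoints: -0.5, 0, 0.5, 1, 1.5, 2, 2.5.
r(-0.5) = -5.375, r(0) = -3, r(0.5) = -3.125, r(1) = -2, r(1.5) = 4.125, r(2) = 19, r(2.5) = 46.375.
Sum = Δs · [r(-0.5) + r(0) + r(0.5) + ...].
Sum = 28.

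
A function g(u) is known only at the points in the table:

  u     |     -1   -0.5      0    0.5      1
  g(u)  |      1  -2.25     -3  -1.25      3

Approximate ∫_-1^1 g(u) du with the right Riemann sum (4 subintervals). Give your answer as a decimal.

-1.75

Δu = 0.5.
Sum = 0.5·[(-2.25) + (-3) + (-1.25) + 3] = -1.75.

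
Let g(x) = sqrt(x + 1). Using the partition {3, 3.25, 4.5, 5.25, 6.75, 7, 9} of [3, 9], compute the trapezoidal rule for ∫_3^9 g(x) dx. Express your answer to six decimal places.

Subinterval widths: 0.25, 1.25, 0.75, 1.5, 0.25, 2.
g(3) ≈ 2.000000, g(3.25) ≈ 2.061553, g(4.5) ≈ 2.345208, g(5.25) ≈ 2.500000, g(6.75) ≈ 2.783882, g(7) ≈ 2.828427, g(9) ≈ 3.162278.
On each subinterval the trapezoid contributes (Δx_i/2)·[g(x_{i-1}) + g(x_i)].
Sum ≈ 15.734028.

15.734028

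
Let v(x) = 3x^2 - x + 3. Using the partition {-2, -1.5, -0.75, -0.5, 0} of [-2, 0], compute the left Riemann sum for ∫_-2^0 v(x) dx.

20.421875

Subinterval widths: 0.5, 0.75, 0.25, 0.5.
Left endpoints: -2, -1.5, -0.75, -0.5.
v(-2) = 17, v(-1.5) = 11.25, v(-0.75) = 5.4375, v(-0.5) = 4.25.
Sum = Σ Δx_i · v(x_i).
Sum = 20.421875.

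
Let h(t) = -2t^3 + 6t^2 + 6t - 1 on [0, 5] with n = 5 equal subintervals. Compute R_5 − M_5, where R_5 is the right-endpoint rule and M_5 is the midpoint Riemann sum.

-46.25

R_5 = -35.
M_5 = 11.25.
R_5 − M_5 = -46.25.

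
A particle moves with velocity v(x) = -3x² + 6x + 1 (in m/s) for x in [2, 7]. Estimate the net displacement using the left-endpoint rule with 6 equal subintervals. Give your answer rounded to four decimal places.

-152.9861

Δx = (7 − 2)/6 = 5/6.
Left endpoints: 2, 17/6, 11/3, 4.5, 16/3, 37/6.
v(2) = 1, v(17/6) = -73/12, v(11/3) = -52/3, v(4.5) = -32.75, v(16/3) = -157/3, v(37/6) = -913/12.
Sum = Δx · [v(2) + v(17/6) + v(11/3) + ...].
Sum ≈ -152.9861.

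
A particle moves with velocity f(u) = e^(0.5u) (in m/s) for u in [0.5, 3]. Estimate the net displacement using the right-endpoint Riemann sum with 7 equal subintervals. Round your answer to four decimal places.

Δu = (3 − 0.5)/7 = 5/14.
Right endpoints: 6/7, 17/14, 11/7, 27/14, 16/7, 37/14, 3.
f(6/7) ≈ 1.5351, f(17/14) ≈ 1.8352, f(11/7) ≈ 2.1940, f(27/14) ≈ 2.6229, f(16/7) ≈ 3.1357, f(37/14) ≈ 3.7488, f(3) ≈ 4.4817.
Sum = Δu · [f(6/7) + f(17/14) + f(11/7) + ...].
Sum ≈ 6.9833.

6.9833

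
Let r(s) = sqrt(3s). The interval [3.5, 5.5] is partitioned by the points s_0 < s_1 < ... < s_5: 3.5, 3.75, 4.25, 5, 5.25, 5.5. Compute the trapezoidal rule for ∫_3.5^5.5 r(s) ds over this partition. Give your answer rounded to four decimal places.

7.3309

Subinterval widths: 0.25, 0.5, 0.75, 0.25, 0.25.
r(3.5) ≈ 3.2404, r(3.75) ≈ 3.3541, r(4.25) ≈ 3.5707, r(5) ≈ 3.8730, r(5.25) ≈ 3.9686, r(5.5) ≈ 4.0620.
On each subinterval the trapezoid contributes (Δs_i/2)·[r(s_{i-1}) + r(s_i)].
Sum ≈ 7.3309.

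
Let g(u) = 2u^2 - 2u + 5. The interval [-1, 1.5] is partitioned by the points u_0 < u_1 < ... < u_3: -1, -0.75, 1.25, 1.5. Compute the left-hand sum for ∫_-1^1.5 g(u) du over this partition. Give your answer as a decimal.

Subinterval widths: 0.25, 2, 0.25.
Left endpoints: -1, -0.75, 1.25.
g(-1) = 9, g(-0.75) = 7.625, g(1.25) = 5.625.
Sum = Σ Δu_i · g(u_i).
Sum = 18.90625.

18.90625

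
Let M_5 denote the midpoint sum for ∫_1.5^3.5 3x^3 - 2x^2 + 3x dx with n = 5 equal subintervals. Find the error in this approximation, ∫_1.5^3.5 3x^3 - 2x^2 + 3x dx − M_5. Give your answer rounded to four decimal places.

Exact integral: ∫_1.5^3.5 f(x) dx ≈ 97.416667.
M_5 = 96.87.
Error ≈ 97.416667 − 96.87 ≈ 0.5467.

0.5467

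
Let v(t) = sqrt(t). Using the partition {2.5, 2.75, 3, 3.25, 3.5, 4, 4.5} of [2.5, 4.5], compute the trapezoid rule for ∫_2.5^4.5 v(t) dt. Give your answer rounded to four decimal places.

3.7278

Subinterval widths: 0.25, 0.25, 0.25, 0.25, 0.5, 0.5.
v(2.5) ≈ 1.5811, v(2.75) ≈ 1.6583, v(3) ≈ 1.7321, v(3.25) ≈ 1.8028, v(3.5) ≈ 1.8708, v(4) ≈ 2.0000, v(4.5) ≈ 2.1213.
On each subinterval the trapezoid contributes (Δt_i/2)·[v(t_{i-1}) + v(t_i)].
Sum ≈ 3.7278.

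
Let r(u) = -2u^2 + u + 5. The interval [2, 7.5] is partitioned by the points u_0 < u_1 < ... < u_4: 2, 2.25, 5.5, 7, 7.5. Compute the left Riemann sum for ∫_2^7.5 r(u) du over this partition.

Subinterval widths: 0.25, 3.25, 1.5, 0.5.
Left endpoints: 2, 2.25, 5.5, 7.
r(2) = -1, r(2.25) = -2.875, r(5.5) = -50, r(7) = -86.
Sum = Σ Δu_i · r(u_i).
Sum = -127.59375.

-127.59375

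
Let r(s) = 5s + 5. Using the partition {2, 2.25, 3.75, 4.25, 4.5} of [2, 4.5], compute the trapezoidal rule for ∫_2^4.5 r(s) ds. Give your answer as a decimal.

53.125

Subinterval widths: 0.25, 1.5, 0.5, 0.25.
r(2) = 15, r(2.25) = 16.25, r(3.75) = 23.75, r(4.25) = 26.25, r(4.5) = 27.5.
On each subinterval the trapezoid contributes (Δs_i/2)·[r(s_{i-1}) + r(s_i)].
Sum = 53.125.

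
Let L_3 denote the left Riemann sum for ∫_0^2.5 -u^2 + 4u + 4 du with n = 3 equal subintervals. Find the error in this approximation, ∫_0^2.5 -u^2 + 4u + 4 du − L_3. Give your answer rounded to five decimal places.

1.85185

Exact integral: ∫_0^2.5 f(u) du ≈ 17.2916667.
L_3 ≈ 15.4398148.
Error ≈ 17.2916667 − 15.4398148 ≈ 1.85185.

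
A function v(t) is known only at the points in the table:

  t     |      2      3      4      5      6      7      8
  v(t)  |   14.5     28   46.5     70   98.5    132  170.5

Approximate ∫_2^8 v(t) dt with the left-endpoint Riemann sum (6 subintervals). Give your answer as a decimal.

389.5

Δt = 1.
Sum = 1·[14.5 + 28 + 46.5 + 70 + 98.5 + 132] = 389.5.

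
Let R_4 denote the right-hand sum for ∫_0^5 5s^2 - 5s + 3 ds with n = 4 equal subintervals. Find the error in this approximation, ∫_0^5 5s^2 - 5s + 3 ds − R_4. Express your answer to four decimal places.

-69.0104

Exact integral: ∫_0^5 f(s) ds ≈ 160.833333.
R_4 = 229.84375.
Error ≈ 160.833333 − 229.84375 ≈ -69.0104.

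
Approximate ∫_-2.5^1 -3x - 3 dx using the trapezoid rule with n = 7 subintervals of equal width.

-2.625

Δx = (1 − (-2.5))/7 = 0.5.
f(-2.5) = 4.5, f(-2) = 3, f(-1.5) = 1.5, f(-1) = 0, f(-0.5) = -1.5, f(0) = -3, f(0.5) = -4.5, f(1) = -6.
T_7 = (Δx/2)·[f(x_0) + 2f(x_1) + ... + 2f(x_{6}) + f(x_7)].
Sum = -2.625.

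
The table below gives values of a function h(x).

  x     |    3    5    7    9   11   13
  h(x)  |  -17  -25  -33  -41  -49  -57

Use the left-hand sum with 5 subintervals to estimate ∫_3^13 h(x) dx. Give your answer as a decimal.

Δx = 2.
Sum = 2·[(-17) + (-25) + (-33) + (-41) + (-49)] = -330.

-330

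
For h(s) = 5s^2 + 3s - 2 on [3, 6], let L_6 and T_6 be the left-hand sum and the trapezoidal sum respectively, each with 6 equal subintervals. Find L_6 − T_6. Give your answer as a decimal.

L_6 = 314.125.
T_6 = 350.125.
L_6 − T_6 = -36.

-36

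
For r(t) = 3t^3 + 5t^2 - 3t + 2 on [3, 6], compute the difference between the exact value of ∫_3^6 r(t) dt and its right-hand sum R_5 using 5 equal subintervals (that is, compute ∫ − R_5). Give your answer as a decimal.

Exact integral: ∫_3^6 r(t) dt = 1191.75.
R_5 = 1407.84.
Error = 1191.75 − 1407.84 = -216.09.

-216.09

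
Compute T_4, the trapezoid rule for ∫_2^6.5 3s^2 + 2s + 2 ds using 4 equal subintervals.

Δs = (6.5 − 2)/4 = 1.125.
f(2) = 18, f(3.125) = 37.546875, f(4.25) = 64.6875, f(5.375) = 99.421875, f(6.5) = 141.75.
T_4 = (Δs/2)·[f(s_0) + 2f(s_1) + 2f(s_2) + 2f(s_3) + f(s_4)].
Sum = 316.72265625.

316.72265625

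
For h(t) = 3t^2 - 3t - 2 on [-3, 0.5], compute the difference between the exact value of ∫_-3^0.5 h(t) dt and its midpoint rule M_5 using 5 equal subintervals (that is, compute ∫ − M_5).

0.42875

Exact integral: ∫_-3^0.5 h(t) dt = 33.25.
M_5 = 32.82125.
Error = 33.25 − 32.82125 = 0.42875.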